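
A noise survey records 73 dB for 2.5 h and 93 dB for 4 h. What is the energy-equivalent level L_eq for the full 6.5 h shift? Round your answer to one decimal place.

90.9 dB

Weight each interval's intensity by its duration and average over T = 6.5 h:
Σ tᵢ·10^(Lᵢ/10) = 2.5·10^(73/10) + 4·10^(93/10) = 8.031e+09.
L_eq = 10·log₁₀(8.031e+09/6.5) = 90.92 dB.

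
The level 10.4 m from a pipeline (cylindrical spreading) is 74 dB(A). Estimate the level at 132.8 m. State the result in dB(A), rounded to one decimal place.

62.9 dB(A)

Line-source attenuation: ΔL = 10·log₁₀(r₂/r₁) = 10·log₁₀(132.8/10.4) = 11.062 dB.
L₂ = 74 − 10·log₁₀(132.8/10.4) = 74 − 11.062 = 62.94 dB(A).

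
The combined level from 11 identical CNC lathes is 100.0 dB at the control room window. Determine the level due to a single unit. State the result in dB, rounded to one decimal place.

For N identical incoherent sources L_total = L₁ + 10·log₁₀ N, so L₁ = 100.0 − 10·log₁₀(11) = 100.0 − 10.414.

89.6 dB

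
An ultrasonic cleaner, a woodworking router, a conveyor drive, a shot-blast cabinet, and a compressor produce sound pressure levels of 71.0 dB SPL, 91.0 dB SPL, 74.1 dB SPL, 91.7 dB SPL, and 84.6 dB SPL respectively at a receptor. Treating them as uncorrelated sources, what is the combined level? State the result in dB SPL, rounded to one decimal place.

For uncorrelated sources the intensities add, so convert each level to linear form, sum, and take 10·log₁₀ of the total.
Σ 10^(L/10) = 10^(71.0/10) + 10^(91.0/10) + 10^(74.1/10) + 10^(91.7/10) + 10^(84.6/10) = 3.065e+09.
L_total = 10·log₁₀(3.065e+09) = 94.86 dB SPL.

94.9 dB SPL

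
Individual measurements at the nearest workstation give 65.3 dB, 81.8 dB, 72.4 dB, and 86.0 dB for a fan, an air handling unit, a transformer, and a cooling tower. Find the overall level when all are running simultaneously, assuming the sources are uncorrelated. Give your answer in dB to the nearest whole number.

88 dB

For uncorrelated sources the intensities add, so convert each level to linear form, sum, and take 10·log₁₀ of the total.
Σ 10^(L/10) = 10^(65.3/10) + 10^(81.8/10) + 10^(72.4/10) + 10^(86.0/10) = 5.702e+08.
L_total = 10·log₁₀(5.702e+08) = 87.56 dB.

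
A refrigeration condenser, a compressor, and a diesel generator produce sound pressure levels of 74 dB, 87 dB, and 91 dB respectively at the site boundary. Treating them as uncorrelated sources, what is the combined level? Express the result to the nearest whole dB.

For uncorrelated sources the intensities add, so convert each level to linear form, sum, and take 10·log₁₀ of the total.
Σ 10^(L/10) = 10^(74/10) + 10^(87/10) + 10^(91/10) = 1.785e+09.
L_total = 10·log₁₀(1.785e+09) = 92.52 dB.

93 dB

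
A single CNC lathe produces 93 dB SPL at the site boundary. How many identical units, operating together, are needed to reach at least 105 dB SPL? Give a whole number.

The shortfall is 105 − 93 = 12.0 dB, and N units add 10·log₁₀ N, so need 10·log₁₀ N ≥ 12.0.
N ≥ 10^(12.0/10) = 15.849, so N = 16.

16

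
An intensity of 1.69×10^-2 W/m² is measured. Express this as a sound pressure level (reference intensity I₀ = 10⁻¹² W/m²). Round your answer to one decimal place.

L = 10·log₁₀(I/I₀) = 10·log₁₀(1.69×10^-2/10⁻¹²) = 10·log₁₀(1.69×10^10).
L = 10·(0.2279 + 10) = 102.28 dB.

102.3 dB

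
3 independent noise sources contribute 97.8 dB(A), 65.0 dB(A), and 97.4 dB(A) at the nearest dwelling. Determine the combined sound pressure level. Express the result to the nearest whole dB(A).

101 dB(A)

Incoherent sources combine by intensity addition: L_total = 10·log₁₀(Σ 10^(L_i/10)).
Σ 10^(L/10) = 10^(97.8/10) + 10^(65.0/10) + 10^(97.4/10) = 1.152e+10.
L_total = 10·log₁₀(1.152e+10) = 100.62 dB(A).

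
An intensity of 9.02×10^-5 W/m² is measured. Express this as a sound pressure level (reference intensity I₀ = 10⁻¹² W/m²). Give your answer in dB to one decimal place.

79.6 dB

L = 10·log₁₀(I/I₀) = 10·log₁₀(9.02×10^-5/10⁻¹²) = 10·log₁₀(9.02×10^7).
L = 10·(0.9552 + 7) = 79.55 dB.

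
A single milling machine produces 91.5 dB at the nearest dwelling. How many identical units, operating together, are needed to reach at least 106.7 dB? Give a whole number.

34

The shortfall is 106.7 − 91.5 = 15.2 dB, and N units add 10·log₁₀ N, so need 10·log₁₀ N ≥ 15.2.
N ≥ 10^(15.2/10) = 33.113, so N = 34.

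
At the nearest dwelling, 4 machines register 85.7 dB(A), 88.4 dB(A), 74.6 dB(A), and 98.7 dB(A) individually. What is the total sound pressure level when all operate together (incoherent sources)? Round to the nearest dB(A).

Incoherent sources combine by intensity addition: L_total = 10·log₁₀(Σ 10^(L_i/10)).
Σ 10^(L/10) = 10^(85.7/10) + 10^(88.4/10) + 10^(74.6/10) + 10^(98.7/10) = 8.505e+09.
L_total = 10·log₁₀(8.505e+09) = 99.30 dB(A).

99 dB(A)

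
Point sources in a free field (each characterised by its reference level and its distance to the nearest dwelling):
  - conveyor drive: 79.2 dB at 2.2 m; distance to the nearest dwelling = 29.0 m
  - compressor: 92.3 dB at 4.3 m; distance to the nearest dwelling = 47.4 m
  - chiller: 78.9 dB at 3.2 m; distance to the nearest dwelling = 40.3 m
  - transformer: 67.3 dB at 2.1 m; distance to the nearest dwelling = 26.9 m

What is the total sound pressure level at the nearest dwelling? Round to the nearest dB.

Apply inverse-square spreading to bring every level to the receiver, then sum 10^(L/10).
conveyor drive: 79.2 − 20·log₁₀(29.0/2.2) = 79.2 − 22.40 = 56.80 dB.
compressor: 92.3 − 20·log₁₀(47.4/4.3) = 92.3 − 20.85 = 71.45 dB.
chiller: 78.9 − 20·log₁₀(40.3/3.2) = 78.9 − 22.00 = 56.90 dB.
transformer: 67.3 − 20·log₁₀(26.9/2.1) = 67.3 − 22.15 = 45.15 dB.
Σ 10^(L/10) = 1.498e+07 → L_total = 10·log₁₀(1.498e+07) = 71.75 dB.

72 dB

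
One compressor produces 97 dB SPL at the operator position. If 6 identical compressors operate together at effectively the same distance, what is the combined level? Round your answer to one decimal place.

With 6 equal, uncorrelated contributions the intensity is 6× that of one unit, giving a rise of 10·log₁₀ 6.
L_total = 97 + 10·log₁₀(6) = 97 + 7.782 = 104.78 dB SPL.

104.8 dB SPL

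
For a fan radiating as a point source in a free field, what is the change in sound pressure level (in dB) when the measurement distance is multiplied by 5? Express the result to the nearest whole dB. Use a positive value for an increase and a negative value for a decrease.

Point-source spreading: ΔL = −20·log₁₀(r₂/r₁).
ΔL = −20·log₁₀(5) = -13.98 dB.

-14 dB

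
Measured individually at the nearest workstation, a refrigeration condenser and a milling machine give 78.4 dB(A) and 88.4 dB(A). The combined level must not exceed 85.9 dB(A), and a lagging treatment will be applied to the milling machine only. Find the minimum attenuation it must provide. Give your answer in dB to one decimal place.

3.4 dB

The untreated sources together contribute 10^(78.4/10) = 6.918e+07, i.e. 78.40 dB(A).
To meet 85.9 dB(A) overall, the treated milling machine may contribute at most 10^(85.9/10) − 6.918e+07 = 3.199e+08, i.e. 85.05 dB(A).
So the milling machine must be reduced from 88.4 to 85.05 dB(A): IL = 3.35 dB.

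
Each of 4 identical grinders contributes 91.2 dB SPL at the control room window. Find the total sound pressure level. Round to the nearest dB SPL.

97 dB SPL

L_total = L₁ + 10·log₁₀ N for N identical incoherent sources.
L_total = 91.2 + 10·log₁₀(4) = 91.2 + 6.021 = 97.22 dB SPL.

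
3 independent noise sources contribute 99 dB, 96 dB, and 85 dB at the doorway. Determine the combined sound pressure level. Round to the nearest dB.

101 dB

Incoherent sources combine by intensity addition: L_total = 10·log₁₀(Σ 10^(L_i/10)).
Σ 10^(L/10) = 10^(99/10) + 10^(96/10) + 10^(85/10) = 1.224e+10.
L_total = 10·log₁₀(1.224e+10) = 100.88 dB.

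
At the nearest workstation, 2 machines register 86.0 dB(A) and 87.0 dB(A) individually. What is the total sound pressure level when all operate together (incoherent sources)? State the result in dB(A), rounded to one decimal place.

For uncorrelated sources the intensities add, so convert each level to linear form, sum, and take 10·log₁₀ of the total.
Σ 10^(L/10) = 10^(86.0/10) + 10^(87.0/10) = 8.993e+08.
L_total = 10·log₁₀(8.993e+08) = 89.54 dB(A).

89.5 dB(A)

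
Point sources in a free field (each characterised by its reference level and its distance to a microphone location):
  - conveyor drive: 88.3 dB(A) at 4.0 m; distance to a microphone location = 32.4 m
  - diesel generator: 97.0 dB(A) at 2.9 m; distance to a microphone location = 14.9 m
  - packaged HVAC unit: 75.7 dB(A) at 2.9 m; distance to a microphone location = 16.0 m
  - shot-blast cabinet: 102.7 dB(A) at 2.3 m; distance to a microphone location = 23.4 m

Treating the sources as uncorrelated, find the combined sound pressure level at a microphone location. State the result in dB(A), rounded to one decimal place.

Apply inverse-square spreading to bring every level to the receiver, then sum 10^(L/10).
conveyor drive: 88.3 − 20·log₁₀(32.4/4.0) = 88.3 − 18.17 = 70.13 dB(A).
diesel generator: 97.0 − 20·log₁₀(14.9/2.9) = 97.0 − 14.22 = 82.78 dB(A).
packaged HVAC unit: 75.7 − 20·log₁₀(16.0/2.9) = 75.7 − 14.83 = 60.87 dB(A).
shot-blast cabinet: 102.7 − 20·log₁₀(23.4/2.3) = 102.7 − 20.15 = 82.55 dB(A).
Σ 10^(L/10) = 3.813e+08 → L_total = 10·log₁₀(3.813e+08) = 85.81 dB(A).

85.8 dB(A)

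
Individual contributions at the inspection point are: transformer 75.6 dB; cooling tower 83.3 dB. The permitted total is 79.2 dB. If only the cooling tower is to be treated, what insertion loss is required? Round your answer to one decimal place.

6.6 dB

The untreated sources together contribute 10^(75.6/10) = 3.631e+07, i.e. 75.60 dB.
To meet 79.2 dB overall, the treated cooling tower may contribute at most 10^(79.2/10) − 3.631e+07 = 4.687e+07, i.e. 76.71 dB.
Required insertion loss = 83.3 − 76.71 = 6.59 dB.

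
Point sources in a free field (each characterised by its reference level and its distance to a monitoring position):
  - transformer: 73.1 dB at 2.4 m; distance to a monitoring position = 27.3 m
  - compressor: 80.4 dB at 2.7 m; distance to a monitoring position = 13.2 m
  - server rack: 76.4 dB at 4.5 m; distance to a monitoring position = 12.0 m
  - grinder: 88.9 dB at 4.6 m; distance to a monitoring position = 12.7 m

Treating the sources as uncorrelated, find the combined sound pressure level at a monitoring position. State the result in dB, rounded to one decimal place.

80.5 dB

Propagate each source to the receiver with L = L_ref − 20·log₁₀(r/r_ref), then add intensities.
transformer: 73.1 − 20·log₁₀(27.3/2.4) = 73.1 − 21.12 = 51.98 dB.
compressor: 80.4 − 20·log₁₀(13.2/2.7) = 80.4 − 13.78 = 66.62 dB.
server rack: 76.4 − 20·log₁₀(12.0/4.5) = 76.4 − 8.52 = 67.88 dB.
grinder: 88.9 − 20·log₁₀(12.7/4.6) = 88.9 − 8.82 = 80.08 dB.
Σ 10^(L/10) = 1.127e+08 → L_total = 10·log₁₀(1.127e+08) = 80.52 dB.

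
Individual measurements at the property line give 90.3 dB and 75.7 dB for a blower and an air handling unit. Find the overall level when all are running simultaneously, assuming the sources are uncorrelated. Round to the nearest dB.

Incoherent sources combine by intensity addition: L_total = 10·log₁₀(Σ 10^(L_i/10)).
Σ 10^(L/10) = 10^(90.3/10) + 10^(75.7/10) = 1.109e+09.
L_total = 10·log₁₀(1.109e+09) = 90.45 dB.

90 dB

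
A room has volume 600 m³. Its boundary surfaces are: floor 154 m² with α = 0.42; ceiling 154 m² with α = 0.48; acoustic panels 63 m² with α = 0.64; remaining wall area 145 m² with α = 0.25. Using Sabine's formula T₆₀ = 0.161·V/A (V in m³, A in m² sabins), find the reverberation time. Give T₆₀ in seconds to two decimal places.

Total absorption A = 154·0.42 + 154·0.48 + 63·0.64 + 145·0.25 = 215.17 m² sabins.
T₆₀ = 0.161·V/A = 0.161·600/215.17 = 0.449 s.

0.45 s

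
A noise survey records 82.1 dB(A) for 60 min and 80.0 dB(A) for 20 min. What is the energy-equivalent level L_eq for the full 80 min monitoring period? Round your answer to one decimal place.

81.7 dB(A)

Weight each interval's intensity by its duration and average over T = 80 min:
Σ tᵢ·10^(Lᵢ/10) = 60·10^(82.1/10) + 20·10^(80.0/10) = 1.173e+10.
L_eq = 10·log₁₀(1.173e+10/80) = 81.66 dB(A).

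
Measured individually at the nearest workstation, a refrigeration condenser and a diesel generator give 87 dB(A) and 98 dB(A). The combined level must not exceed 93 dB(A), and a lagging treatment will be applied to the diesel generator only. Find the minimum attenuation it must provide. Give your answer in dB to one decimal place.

Fixed contribution from the other source: Σ 10^(L/10) = 10^(87/10) = 5.012e+08 (87.00 dB(A)).
To meet 93 dB(A) overall, the treated diesel generator may contribute at most 10^(93/10) − 5.012e+08 = 1.494e+09, i.e. 91.74 dB(A).
Required insertion loss = 98 − 91.74 = 6.26 dB.

6.3 dB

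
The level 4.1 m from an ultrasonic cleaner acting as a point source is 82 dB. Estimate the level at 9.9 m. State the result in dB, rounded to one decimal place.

Point-source attenuation: ΔL = 20·log₁₀(r₂/r₁) = 20·log₁₀(9.9/4.1) = 7.657 dB.
L₂ = 82 − 20·log₁₀(9.9/4.1) = 82 − 7.657 = 74.34 dB.

74.3 dB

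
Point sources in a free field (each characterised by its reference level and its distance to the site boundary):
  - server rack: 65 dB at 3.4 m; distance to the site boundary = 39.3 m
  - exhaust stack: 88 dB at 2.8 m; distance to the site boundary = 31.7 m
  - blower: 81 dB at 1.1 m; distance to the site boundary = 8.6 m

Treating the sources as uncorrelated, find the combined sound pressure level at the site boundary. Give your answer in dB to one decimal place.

First find each source's level at the receiver (point-source: −20·log₁₀(r/r_ref)), then combine on an intensity basis.
server rack: 65 − 20·log₁₀(39.3/3.4) = 65 − 21.26 = 43.74 dB.
exhaust stack: 88 − 20·log₁₀(31.7/2.8) = 88 − 21.08 = 66.92 dB.
blower: 81 − 20·log₁₀(8.6/1.1) = 81 − 17.86 = 63.14 dB.
Σ 10^(L/10) = 7.006e+06 → L_total = 10·log₁₀(7.006e+06) = 68.45 dB.

68.5 dB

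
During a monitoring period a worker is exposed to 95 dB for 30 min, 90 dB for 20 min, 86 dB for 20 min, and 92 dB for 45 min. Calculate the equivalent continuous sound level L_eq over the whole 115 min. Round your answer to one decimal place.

L_eq = 10·log₁₀[(1/T)·Σ tᵢ·10^(Lᵢ/10)] with T = 115 min.
Σ tᵢ·10^(Lᵢ/10) = 30·10^(95/10) + 20·10^(90/10) + 20·10^(86/10) + 45·10^(92/10) = 1.942e+11.
L_eq = 10·log₁₀(1.942e+11/115) = 92.27 dB.

92.3 dB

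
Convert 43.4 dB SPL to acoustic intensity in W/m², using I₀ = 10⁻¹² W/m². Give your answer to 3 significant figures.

2.19e-08 W/m²

I/I₀ = 10^(43.4/10) = 2.188e+04, so I = 2.188e+04 × 10⁻¹² W/m².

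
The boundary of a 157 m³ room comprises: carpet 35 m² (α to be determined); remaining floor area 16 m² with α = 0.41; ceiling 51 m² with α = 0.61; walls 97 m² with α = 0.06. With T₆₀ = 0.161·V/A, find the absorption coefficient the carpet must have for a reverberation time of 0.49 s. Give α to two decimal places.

0.23

A = 0.161·V/T₆₀ = 0.161·157/0.49 = 51.59 m² sabins.
Absorption from the other surfaces = 16·0.41 + 51·0.61 + 97·0.06 = 43.49 m², so the carpet must supply 8.10 m² over 35 m².
α = 8.10/35 = 0.231.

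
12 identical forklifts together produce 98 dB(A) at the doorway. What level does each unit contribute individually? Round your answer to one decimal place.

12 equal contributions raise the level by 10·log₁₀ 12 = 10.792 dB, so each unit alone gives 98 − 10.792.

87.2 dB(A)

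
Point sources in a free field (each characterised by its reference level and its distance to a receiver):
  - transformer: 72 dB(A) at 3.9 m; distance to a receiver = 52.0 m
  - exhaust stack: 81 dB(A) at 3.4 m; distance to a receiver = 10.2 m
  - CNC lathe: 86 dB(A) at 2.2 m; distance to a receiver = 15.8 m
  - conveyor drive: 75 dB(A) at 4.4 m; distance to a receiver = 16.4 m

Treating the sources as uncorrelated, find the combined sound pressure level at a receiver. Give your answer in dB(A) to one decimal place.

73.8 dB(A)

Propagate each source to the receiver with L = L_ref − 20·log₁₀(r/r_ref), then add intensities.
transformer: 72 − 20·log₁₀(52.0/3.9) = 72 − 22.50 = 49.50 dB(A).
exhaust stack: 81 − 20·log₁₀(10.2/3.4) = 81 − 9.54 = 71.46 dB(A).
CNC lathe: 86 − 20·log₁₀(15.8/2.2) = 86 − 17.12 = 68.88 dB(A).
conveyor drive: 75 − 20·log₁₀(16.4/4.4) = 75 − 11.43 = 63.57 dB(A).
Σ 10^(L/10) = 2.407e+07 → L_total = 10·log₁₀(2.407e+07) = 73.82 dB(A).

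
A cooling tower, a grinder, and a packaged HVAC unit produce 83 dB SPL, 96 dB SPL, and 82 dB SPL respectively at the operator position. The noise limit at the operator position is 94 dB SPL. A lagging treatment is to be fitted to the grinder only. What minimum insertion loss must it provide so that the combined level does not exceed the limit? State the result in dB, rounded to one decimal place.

The untreated sources together contribute 10^(83/10) + 10^(82/10) = 3.580e+08, i.e. 85.54 dB SPL.
The limit corresponds to 10^(94/10) = 2.512e+09; subtracting the fixed part leaves 2.154e+09 for the grinder, i.e. 93.33 dB SPL.
Required insertion loss = 96 − 93.33 = 2.67 dB.

2.7 dB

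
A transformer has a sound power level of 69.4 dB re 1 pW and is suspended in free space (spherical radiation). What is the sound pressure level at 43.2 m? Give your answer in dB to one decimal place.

25.7 dB

The power spreads over a sphere of area 4π·r², so L_p = L_w − 10·log₁₀(4π·r²).
4π·r² = 2.345e+04 m², 10·log₁₀ of that is 43.702 dB.
L_p = 69.4 − 43.702 = 25.70 dB.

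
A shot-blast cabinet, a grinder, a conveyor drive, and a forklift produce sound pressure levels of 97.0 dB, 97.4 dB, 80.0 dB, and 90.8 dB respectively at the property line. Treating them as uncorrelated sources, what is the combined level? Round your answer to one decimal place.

100.7 dB

Incoherent sources combine by intensity addition: L_total = 10·log₁₀(Σ 10^(L_i/10)).
Σ 10^(L/10) = 10^(97.0/10) + 10^(97.4/10) + 10^(80.0/10) + 10^(90.8/10) = 1.181e+10.
L_total = 10·log₁₀(1.181e+10) = 100.72 dB.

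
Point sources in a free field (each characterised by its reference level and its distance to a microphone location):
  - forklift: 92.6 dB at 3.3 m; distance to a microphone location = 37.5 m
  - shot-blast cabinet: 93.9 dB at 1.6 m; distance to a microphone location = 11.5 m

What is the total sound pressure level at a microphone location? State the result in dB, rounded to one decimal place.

77.9 dB

First find each source's level at the receiver (point-source: −20·log₁₀(r/r_ref)), then combine on an intensity basis.
forklift: 92.6 − 20·log₁₀(37.5/3.3) = 92.6 − 21.11 = 71.49 dB.
shot-blast cabinet: 93.9 − 20·log₁₀(11.5/1.6) = 93.9 − 17.13 = 76.77 dB.
Σ 10^(L/10) = 6.161e+07 → L_total = 10·log₁₀(6.161e+07) = 77.90 dB.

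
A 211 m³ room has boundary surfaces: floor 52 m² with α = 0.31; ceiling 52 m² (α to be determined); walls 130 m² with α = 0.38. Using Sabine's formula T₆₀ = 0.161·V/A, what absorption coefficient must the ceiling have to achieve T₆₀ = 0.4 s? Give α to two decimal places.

0.37

From T₆₀ = 0.161·V/A, the target T₆₀ = 0.4 s needs A = 0.161·211/0.4 = 84.93 m².
Absorption from the other surfaces = 52·0.31 + 130·0.38 = 65.52 m², so the ceiling must supply 19.41 m² over 52 m².
α = 19.41/52 = 0.373.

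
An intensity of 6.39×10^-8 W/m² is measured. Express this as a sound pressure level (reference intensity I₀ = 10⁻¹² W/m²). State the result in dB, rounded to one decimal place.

48.1 dB

L = 10·log₁₀(I/I₀) = 10·log₁₀(6.39×10^-8/10⁻¹²) = 10·log₁₀(6.39×10^4).
L = 10·(0.8055 + 4) = 48.06 dB.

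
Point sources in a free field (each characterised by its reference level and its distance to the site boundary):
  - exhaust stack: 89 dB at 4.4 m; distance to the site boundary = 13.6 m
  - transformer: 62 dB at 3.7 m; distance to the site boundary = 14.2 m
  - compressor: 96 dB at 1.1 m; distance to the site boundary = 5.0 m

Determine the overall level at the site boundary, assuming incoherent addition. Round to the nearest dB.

Apply inverse-square spreading to bring every level to the receiver, then sum 10^(L/10).
exhaust stack: 89 − 20·log₁₀(13.6/4.4) = 89 − 9.80 = 79.20 dB.
transformer: 62 − 20·log₁₀(14.2/3.7) = 62 − 11.68 = 50.32 dB.
compressor: 96 − 20·log₁₀(5.0/1.1) = 96 − 13.15 = 82.85 dB.
Σ 10^(L/10) = 2.759e+08 → L_total = 10·log₁₀(2.759e+08) = 84.41 dB.

84 dB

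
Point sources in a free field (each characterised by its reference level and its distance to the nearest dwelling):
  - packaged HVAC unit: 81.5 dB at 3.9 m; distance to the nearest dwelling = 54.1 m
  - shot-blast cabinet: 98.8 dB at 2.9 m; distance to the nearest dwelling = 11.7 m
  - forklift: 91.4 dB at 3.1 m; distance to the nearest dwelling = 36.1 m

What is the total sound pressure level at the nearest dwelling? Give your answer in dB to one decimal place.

86.8 dB

Propagate each source to the receiver with L = L_ref − 20·log₁₀(r/r_ref), then add intensities.
packaged HVAC unit: 81.5 − 20·log₁₀(54.1/3.9) = 81.5 − 22.84 = 58.66 dB.
shot-blast cabinet: 98.8 − 20·log₁₀(11.7/2.9) = 98.8 − 12.12 = 86.68 dB.
forklift: 91.4 − 20·log₁₀(36.1/3.1) = 91.4 − 21.32 = 70.08 dB.
Σ 10^(L/10) = 4.770e+08 → L_total = 10·log₁₀(4.770e+08) = 86.78 dB.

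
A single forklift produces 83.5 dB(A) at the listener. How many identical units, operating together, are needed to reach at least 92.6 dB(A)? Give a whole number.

9

Need L₁ + 10·log₁₀ N ≥ 92.6, i.e. log₁₀ N ≥ 0.91.
N ≥ 10^(9.1/10) = 8.128, so N = 9.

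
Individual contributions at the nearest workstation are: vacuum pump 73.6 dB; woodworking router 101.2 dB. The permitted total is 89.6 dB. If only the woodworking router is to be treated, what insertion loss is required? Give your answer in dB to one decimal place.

11.7 dB

Fixed contribution from the other source: Σ 10^(L/10) = 10^(73.6/10) = 2.291e+07 (73.60 dB).
To meet 89.6 dB overall, the treated woodworking router may contribute at most 10^(89.6/10) − 2.291e+07 = 8.891e+08, i.e. 89.49 dB.
Required insertion loss = 101.2 − 89.49 = 11.71 dB.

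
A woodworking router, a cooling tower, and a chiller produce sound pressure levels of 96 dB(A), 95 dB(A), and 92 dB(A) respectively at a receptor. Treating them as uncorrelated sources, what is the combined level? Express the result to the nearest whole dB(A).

99 dB(A)

For uncorrelated sources the intensities add, so convert each level to linear form, sum, and take 10·log₁₀ of the total.
Σ 10^(L/10) = 10^(96/10) + 10^(95/10) + 10^(92/10) = 8.728e+09.
L_total = 10·log₁₀(8.728e+09) = 99.41 dB(A).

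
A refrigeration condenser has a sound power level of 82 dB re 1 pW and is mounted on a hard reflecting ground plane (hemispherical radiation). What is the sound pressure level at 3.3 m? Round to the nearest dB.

64 dB

The power spreads over a hemisphere of area 2π·r², so L_p = L_w − 10·log₁₀(2π·r²).
2π·r² = 68.42 m², 10·log₁₀ of that is 18.352 dB.
L_p = 82 − 18.352 = 63.65 dB.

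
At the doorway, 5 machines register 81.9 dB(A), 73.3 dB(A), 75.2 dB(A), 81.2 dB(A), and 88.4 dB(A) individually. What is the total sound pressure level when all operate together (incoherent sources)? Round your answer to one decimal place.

90.1 dB(A)

For uncorrelated sources the intensities add, so convert each level to linear form, sum, and take 10·log₁₀ of the total.
Σ 10^(L/10) = 10^(81.9/10) + 10^(73.3/10) + 10^(75.2/10) + 10^(81.2/10) + 10^(88.4/10) = 1.033e+09.
L_total = 10·log₁₀(1.033e+09) = 90.14 dB(A).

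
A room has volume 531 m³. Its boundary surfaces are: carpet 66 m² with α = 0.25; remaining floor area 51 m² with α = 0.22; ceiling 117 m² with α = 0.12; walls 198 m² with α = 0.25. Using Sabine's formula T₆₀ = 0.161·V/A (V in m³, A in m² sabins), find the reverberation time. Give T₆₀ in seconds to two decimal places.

Total absorption A = 66·0.25 + 51·0.22 + 117·0.12 + 198·0.25 = 91.26 m² sabins.
T₆₀ = 0.161·V/A = 0.161·531/91.26 = 0.937 s.

0.94 s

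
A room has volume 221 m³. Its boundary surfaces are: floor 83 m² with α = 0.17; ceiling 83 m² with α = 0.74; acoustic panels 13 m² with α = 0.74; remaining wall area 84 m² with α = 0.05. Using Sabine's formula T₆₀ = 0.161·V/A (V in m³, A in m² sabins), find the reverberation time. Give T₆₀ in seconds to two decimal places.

0.40 s

Total absorption A = 83·0.17 + 83·0.74 + 13·0.74 + 84·0.05 = 89.35 m² sabins.
T₆₀ = 0.161·V/A = 0.161·221/89.35 = 0.398 s.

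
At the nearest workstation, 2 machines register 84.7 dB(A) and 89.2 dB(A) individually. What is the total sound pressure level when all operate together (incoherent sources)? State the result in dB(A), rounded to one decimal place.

Incoherent sources combine by intensity addition: L_total = 10·log₁₀(Σ 10^(L_i/10)).
Σ 10^(L/10) = 10^(84.7/10) + 10^(89.2/10) = 1.127e+09.
L_total = 10·log₁₀(1.127e+09) = 90.52 dB(A).

90.5 dB(A)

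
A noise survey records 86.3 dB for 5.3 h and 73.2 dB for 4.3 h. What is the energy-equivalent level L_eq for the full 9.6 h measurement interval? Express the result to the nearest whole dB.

84 dB

L_eq = 10·log₁₀[(1/T)·Σ tᵢ·10^(Lᵢ/10)] with T = 9.6 h.
Σ tᵢ·10^(Lᵢ/10) = 5.3·10^(86.3/10) + 4.3·10^(73.2/10) = 2.351e+09.
L_eq = 10·log₁₀(2.351e+09/9.6) = 83.89 dB.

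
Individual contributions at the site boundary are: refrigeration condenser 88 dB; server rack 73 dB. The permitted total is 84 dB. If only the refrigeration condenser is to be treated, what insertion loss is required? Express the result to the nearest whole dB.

4 dB

Fixed contribution from the other source: Σ 10^(L/10) = 10^(73/10) = 1.995e+07 (73.00 dB).
The limit corresponds to 10^(84/10) = 2.512e+08; subtracting the fixed part leaves 2.312e+08 for the refrigeration condenser, i.e. 83.64 dB.
So the refrigeration condenser must be reduced from 88 to 83.64 dB: IL = 4.36 dB.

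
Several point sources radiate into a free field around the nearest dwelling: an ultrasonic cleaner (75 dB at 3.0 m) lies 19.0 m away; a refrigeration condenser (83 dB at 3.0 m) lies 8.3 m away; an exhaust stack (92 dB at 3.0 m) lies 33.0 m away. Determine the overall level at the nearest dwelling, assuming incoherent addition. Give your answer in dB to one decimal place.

Apply inverse-square spreading to bring every level to the receiver, then sum 10^(L/10).
ultrasonic cleaner: 75 − 20·log₁₀(19.0/3.0) = 75 − 16.03 = 58.97 dB.
refrigeration condenser: 83 − 20·log₁₀(8.3/3.0) = 83 − 8.84 = 74.16 dB.
exhaust stack: 92 − 20·log₁₀(33.0/3.0) = 92 − 20.83 = 71.17 dB.
Σ 10^(L/10) = 3.995e+07 → L_total = 10·log₁₀(3.995e+07) = 76.02 dB.

76.0 dB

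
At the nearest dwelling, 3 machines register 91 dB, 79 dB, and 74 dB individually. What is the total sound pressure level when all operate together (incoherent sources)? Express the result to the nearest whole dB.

For uncorrelated sources the intensities add, so convert each level to linear form, sum, and take 10·log₁₀ of the total.
Σ 10^(L/10) = 10^(91/10) + 10^(79/10) + 10^(74/10) = 1.363e+09.
L_total = 10·log₁₀(1.363e+09) = 91.35 dB.

91 dB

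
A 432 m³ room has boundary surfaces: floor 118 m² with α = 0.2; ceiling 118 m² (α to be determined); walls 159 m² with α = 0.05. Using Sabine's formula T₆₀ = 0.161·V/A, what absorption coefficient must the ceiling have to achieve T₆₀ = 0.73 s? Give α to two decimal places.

Required total absorption A = 0.161·432/0.73 = 95.28 m².
Absorption from the other surfaces = 118·0.2 + 159·0.05 = 31.55 m², so the ceiling must supply 63.73 m² over 118 m².
α = 63.73/118 = 0.540.

0.54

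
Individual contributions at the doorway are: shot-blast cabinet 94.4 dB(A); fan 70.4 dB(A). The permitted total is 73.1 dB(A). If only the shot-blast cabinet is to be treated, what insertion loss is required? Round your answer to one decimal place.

24.6 dB

The untreated sources together contribute 10^(70.4/10) = 1.096e+07, i.e. 70.40 dB(A).
To meet 73.1 dB(A) overall, the treated shot-blast cabinet may contribute at most 10^(73.1/10) − 1.096e+07 = 9.453e+06, i.e. 69.76 dB(A).
Required insertion loss = 94.4 − 69.76 = 24.64 dB.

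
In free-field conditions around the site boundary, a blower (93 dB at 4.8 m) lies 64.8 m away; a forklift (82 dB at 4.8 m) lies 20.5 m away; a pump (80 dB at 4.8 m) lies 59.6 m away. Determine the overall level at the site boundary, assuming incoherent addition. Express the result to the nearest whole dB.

73 dB

Apply inverse-square spreading to bring every level to the receiver, then sum 10^(L/10).
blower: 93 − 20·log₁₀(64.8/4.8) = 93 − 22.61 = 70.39 dB.
forklift: 82 − 20·log₁₀(20.5/4.8) = 82 − 12.61 = 69.39 dB.
pump: 80 − 20·log₁₀(59.6/4.8) = 80 − 21.88 = 58.12 dB.
Σ 10^(L/10) = 2.029e+07 → L_total = 10·log₁₀(2.029e+07) = 73.07 dB.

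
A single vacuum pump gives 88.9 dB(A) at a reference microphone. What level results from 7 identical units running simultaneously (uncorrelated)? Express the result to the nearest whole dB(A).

N identical incoherent sources raise the level by 10·log₁₀ N.
L_total = 88.9 + 10·log₁₀(7) = 88.9 + 8.451 = 97.35 dB(A).

97 dB(A)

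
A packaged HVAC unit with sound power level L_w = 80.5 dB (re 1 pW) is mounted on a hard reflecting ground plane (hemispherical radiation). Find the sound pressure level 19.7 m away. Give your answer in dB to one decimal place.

46.6 dB

The power spreads over a hemisphere of area 2π·r², so L_p = L_w − 10·log₁₀(2π·r²).
2π·r² = 2438 m², 10·log₁₀ of that is 33.871 dB.
L_p = 80.5 − 33.871 = 46.63 dB.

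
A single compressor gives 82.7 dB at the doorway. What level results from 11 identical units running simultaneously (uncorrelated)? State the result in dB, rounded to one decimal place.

With 11 equal, uncorrelated contributions the intensity is 11× that of one unit, giving a rise of 10·log₁₀ 11.
L_total = 82.7 + 10·log₁₀(11) = 82.7 + 10.414 = 93.11 dB.

93.1 dB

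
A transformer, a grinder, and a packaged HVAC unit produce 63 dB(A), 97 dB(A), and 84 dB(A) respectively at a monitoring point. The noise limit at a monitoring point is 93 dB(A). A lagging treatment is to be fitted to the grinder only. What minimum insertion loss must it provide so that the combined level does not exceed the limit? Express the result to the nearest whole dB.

5 dB

The untreated sources together contribute 10^(63/10) + 10^(84/10) = 2.532e+08, i.e. 84.03 dB(A).
To meet 93 dB(A) overall, the treated grinder may contribute at most 10^(93/10) − 2.532e+08 = 1.742e+09, i.e. 92.41 dB(A).
Required insertion loss = 97 − 92.41 = 4.59 dB.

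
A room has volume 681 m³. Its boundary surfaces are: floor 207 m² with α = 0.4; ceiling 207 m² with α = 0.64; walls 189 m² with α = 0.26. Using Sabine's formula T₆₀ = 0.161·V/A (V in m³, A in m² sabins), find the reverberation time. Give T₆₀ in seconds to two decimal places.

0.41 s

Total absorption A = 207·0.4 + 207·0.64 + 189·0.26 = 264.42 m² sabins.
T₆₀ = 0.161 × 681 / 264.42 = 0.415 s.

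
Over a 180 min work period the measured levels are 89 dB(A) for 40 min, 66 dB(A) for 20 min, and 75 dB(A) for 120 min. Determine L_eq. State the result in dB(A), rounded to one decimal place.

L_eq = 10·log₁₀[(1/T)·Σ tᵢ·10^(Lᵢ/10)] with T = 180 min.
Σ tᵢ·10^(Lᵢ/10) = 40·10^(89/10) + 20·10^(66/10) + 120·10^(75/10) = 3.565e+10.
L_eq = 10·log₁₀(3.565e+10/180) = 82.97 dB(A).

83.0 dB(A)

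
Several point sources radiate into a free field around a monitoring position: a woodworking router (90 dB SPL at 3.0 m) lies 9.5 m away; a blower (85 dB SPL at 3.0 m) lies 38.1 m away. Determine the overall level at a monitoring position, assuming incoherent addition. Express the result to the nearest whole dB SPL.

First find each source's level at the receiver (point-source: −20·log₁₀(r/r_ref)), then combine on an intensity basis.
woodworking router: 90 − 20·log₁₀(9.5/3.0) = 90 − 10.01 = 79.99 dB SPL.
blower: 85 − 20·log₁₀(38.1/3.0) = 85 − 22.08 = 62.92 dB SPL.
Σ 10^(L/10) = 1.017e+08 → L_total = 10·log₁₀(1.017e+08) = 80.07 dB SPL.

80 dB SPL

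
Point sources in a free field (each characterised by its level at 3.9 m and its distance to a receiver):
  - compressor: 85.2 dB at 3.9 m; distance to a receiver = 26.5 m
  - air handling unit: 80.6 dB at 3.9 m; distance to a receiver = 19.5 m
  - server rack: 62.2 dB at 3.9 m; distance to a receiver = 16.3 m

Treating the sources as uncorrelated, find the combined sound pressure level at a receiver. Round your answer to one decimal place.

70.7 dB

Propagate each source to the receiver with L = L_ref − 20·log₁₀(r/r_ref), then add intensities.
compressor: 85.2 − 20·log₁₀(26.5/3.9) = 85.2 − 16.64 = 68.56 dB.
air handling unit: 80.6 − 20·log₁₀(19.5/3.9) = 80.6 − 13.98 = 66.62 dB.
server rack: 62.2 − 20·log₁₀(16.3/3.9) = 62.2 − 12.42 = 49.78 dB.
Σ 10^(L/10) = 1.186e+07 → L_total = 10·log₁₀(1.186e+07) = 70.74 dB.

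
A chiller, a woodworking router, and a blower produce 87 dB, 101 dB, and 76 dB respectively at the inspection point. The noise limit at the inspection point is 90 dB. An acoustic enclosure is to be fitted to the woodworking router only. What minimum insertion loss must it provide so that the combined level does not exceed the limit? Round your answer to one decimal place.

14.4 dB

Fixed contribution from the other sources: Σ 10^(L/10) = 10^(87/10) + 10^(76/10) = 5.410e+08 (87.33 dB).
The limit corresponds to 10^(90/10) = 1.000e+09; subtracting the fixed part leaves 4.590e+08 for the woodworking router, i.e. 86.62 dB.
Required insertion loss = 101 − 86.62 = 14.38 dB.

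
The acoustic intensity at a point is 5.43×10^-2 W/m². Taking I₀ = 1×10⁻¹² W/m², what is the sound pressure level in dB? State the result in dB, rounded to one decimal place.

I/I₀ = 5.43×10^-2/10⁻¹² = 5.43×10^10, and L = 10·log₁₀(I/I₀).
L = 10·(0.7348 + 10) = 107.35 dB.

107.3 dB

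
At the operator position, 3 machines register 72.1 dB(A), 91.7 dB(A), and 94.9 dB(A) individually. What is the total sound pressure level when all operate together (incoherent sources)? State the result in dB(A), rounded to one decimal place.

96.6 dB(A)

Incoherent sources combine by intensity addition: L_total = 10·log₁₀(Σ 10^(L_i/10)).
Σ 10^(L/10) = 10^(72.1/10) + 10^(91.7/10) + 10^(94.9/10) = 4.586e+09.
L_total = 10·log₁₀(4.586e+09) = 96.61 dB(A).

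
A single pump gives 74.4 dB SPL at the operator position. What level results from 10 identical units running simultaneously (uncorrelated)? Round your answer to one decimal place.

With 10 equal, uncorrelated contributions the intensity is 10× that of one unit, giving a rise of 10·log₁₀ 10.
L_total = 74.4 + 10·log₁₀(10) = 74.4 + 10.000 = 84.40 dB SPL.

84.4 dB SPL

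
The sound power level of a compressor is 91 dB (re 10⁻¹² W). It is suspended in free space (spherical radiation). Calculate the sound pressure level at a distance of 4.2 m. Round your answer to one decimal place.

The power spreads over a sphere of area 4π·r², so L_p = L_w − 10·log₁₀(4π·r²).
4π·r² = 221.7 m², 10·log₁₀ of that is 23.457 dB.
L_p = 91 − 23.457 = 67.54 dB.

67.5 dB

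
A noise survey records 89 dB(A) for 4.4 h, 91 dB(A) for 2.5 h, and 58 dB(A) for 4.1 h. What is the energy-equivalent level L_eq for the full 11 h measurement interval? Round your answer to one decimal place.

The energy average is taken in the linear domain: L_eq = 10·log₁₀[(Σ tᵢ·10^(Lᵢ/10))/T], T = 11 h.
Σ tᵢ·10^(Lᵢ/10) = 4.4·10^(89/10) + 2.5·10^(91/10) + 4.1·10^(58/10) = 6.645e+09.
L_eq = 10·log₁₀(6.645e+09/11) = 87.81 dB(A).

87.8 dB(A)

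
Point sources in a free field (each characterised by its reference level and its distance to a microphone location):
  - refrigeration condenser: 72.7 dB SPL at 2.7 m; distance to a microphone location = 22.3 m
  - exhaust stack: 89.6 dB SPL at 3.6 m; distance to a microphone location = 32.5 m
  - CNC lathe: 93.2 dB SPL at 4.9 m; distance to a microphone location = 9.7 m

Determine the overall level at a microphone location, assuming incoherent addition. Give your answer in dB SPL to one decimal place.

87.4 dB SPL

First find each source's level at the receiver (point-source: −20·log₁₀(r/r_ref)), then combine on an intensity basis.
refrigeration condenser: 72.7 − 20·log₁₀(22.3/2.7) = 72.7 − 18.34 = 54.36 dB SPL.
exhaust stack: 89.6 − 20·log₁₀(32.5/3.6) = 89.6 − 19.11 = 70.49 dB SPL.
CNC lathe: 93.2 − 20·log₁₀(9.7/4.9) = 93.2 − 5.93 = 87.27 dB SPL.
Σ 10^(L/10) = 5.446e+08 → L_total = 10·log₁₀(5.446e+08) = 87.36 dB SPL.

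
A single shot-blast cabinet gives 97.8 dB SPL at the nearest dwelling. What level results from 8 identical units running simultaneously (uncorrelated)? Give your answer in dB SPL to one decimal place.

106.8 dB SPL

N identical incoherent sources raise the level by 10·log₁₀ N.
L_total = 97.8 + 10·log₁₀(8) = 97.8 + 9.031 = 106.83 dB SPL.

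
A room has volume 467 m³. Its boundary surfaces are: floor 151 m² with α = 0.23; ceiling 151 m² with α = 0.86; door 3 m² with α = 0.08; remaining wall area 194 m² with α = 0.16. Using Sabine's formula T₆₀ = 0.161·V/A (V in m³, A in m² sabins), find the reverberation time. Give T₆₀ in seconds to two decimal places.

Summing Sᵢαᵢ: 151·0.23 + 151·0.86 + 3·0.08 + 194·0.16 = 195.87 m².
T₆₀ = 0.161 × 467 / 195.87 = 0.384 s.

0.38 s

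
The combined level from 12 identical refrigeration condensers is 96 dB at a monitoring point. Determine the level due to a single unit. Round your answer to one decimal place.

85.2 dB

12 equal contributions raise the level by 10·log₁₀ 12 = 10.792 dB, so each unit alone gives 96 − 10.792.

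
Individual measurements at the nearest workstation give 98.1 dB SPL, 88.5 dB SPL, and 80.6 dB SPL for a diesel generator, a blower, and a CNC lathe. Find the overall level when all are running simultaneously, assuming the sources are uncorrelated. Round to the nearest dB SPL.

99 dB SPL

For uncorrelated sources the intensities add, so convert each level to linear form, sum, and take 10·log₁₀ of the total.
Σ 10^(L/10) = 10^(98.1/10) + 10^(88.5/10) + 10^(80.6/10) = 7.279e+09.
L_total = 10·log₁₀(7.279e+09) = 98.62 dB SPL.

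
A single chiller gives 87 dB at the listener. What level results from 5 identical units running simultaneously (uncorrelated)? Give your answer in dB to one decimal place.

94.0 dB

L_total = L₁ + 10·log₁₀ N for N identical incoherent sources.
L_total = 87 + 10·log₁₀(5) = 87 + 6.990 = 93.99 dB.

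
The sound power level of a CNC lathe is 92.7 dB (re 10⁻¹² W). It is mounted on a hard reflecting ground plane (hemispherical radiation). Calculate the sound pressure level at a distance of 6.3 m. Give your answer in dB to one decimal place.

The power spreads over a hemisphere of area 2π·r², so L_p = L_w − 10·log₁₀(2π·r²).
2π·r² = 249.4 m², 10·log₁₀ of that is 23.969 dB.
L_p = 92.7 − 23.969 = 68.73 dB.

68.7 dB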